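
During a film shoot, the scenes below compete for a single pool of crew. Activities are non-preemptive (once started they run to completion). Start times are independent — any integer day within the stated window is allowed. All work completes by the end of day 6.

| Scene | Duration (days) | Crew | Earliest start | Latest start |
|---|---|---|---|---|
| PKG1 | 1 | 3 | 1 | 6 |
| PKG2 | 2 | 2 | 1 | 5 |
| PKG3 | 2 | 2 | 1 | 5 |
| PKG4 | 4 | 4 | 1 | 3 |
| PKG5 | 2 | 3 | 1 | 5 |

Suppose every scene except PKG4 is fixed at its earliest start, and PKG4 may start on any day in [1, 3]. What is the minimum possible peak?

10

PKG4@1: d1:14  d2:11  d3:4  d4:4  d5:0  d6:0 → peak 14
PKG4@2: d1:10  d2:11  d3:4  d4:4  d5:4  d6:0 → peak 11
PKG4@3: d1:10  d2:7  d3:4  d4:4  d5:4  d6:4 → peak 10
Best is PKG4@3, peak 10.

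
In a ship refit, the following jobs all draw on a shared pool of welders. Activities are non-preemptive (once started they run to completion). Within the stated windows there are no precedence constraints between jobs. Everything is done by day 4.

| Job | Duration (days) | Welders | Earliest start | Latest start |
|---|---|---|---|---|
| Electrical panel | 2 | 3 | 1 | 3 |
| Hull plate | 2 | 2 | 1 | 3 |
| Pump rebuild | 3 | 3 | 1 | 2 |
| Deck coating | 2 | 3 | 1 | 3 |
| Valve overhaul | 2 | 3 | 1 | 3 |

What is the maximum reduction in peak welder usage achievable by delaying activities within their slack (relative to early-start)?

5

Early-start peak: d1:14  d2:14  d3:3  d4:0 ⇒ 14.
Leveled (Electrical panel@1, Hull plate@1, Pump rebuild@1, Deck coating@3, Valve overhaul@3): d1:8  d2:8  d3:9  d4:6 ⇒ 9.
Reduction 14 − 9 = 5.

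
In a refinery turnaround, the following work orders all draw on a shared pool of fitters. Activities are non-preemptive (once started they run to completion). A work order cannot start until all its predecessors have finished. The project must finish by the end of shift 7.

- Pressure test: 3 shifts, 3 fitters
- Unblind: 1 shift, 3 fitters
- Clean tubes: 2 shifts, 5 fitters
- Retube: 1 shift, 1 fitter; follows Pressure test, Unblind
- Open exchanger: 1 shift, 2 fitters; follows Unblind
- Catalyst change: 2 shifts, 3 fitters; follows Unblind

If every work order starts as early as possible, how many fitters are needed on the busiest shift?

Early-start schedule: Pressure test@1, Unblind@1, Clean tubes@1, Retube@4, Open exchanger@2, Catalyst change@2.
Load per shift: shift 1: 11, shift 2: 13, shift 3: 6, shift 4: 1, shift 5: 0, shift 6: 0, shift 7: 0.
Peak is 13.

13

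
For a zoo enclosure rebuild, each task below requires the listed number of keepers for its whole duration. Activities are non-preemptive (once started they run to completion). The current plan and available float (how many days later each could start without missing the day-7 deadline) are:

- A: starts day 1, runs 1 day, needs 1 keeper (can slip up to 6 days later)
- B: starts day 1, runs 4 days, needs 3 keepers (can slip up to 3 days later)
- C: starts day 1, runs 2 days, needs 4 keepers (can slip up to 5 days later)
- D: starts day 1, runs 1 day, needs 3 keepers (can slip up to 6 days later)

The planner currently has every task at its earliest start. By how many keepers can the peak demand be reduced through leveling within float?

Early-start peak: d1:11  d2:7  d3:3  d4:3  d5:0  d6:0  d7:0 ⇒ 11.
Leveled (A@1, B@1, C@5, D@7): d1:4  d2:3  d3:3  d4:3  d5:4  d6:4  d7:3 ⇒ 4.
Reduction 11 − 4 = 7.

7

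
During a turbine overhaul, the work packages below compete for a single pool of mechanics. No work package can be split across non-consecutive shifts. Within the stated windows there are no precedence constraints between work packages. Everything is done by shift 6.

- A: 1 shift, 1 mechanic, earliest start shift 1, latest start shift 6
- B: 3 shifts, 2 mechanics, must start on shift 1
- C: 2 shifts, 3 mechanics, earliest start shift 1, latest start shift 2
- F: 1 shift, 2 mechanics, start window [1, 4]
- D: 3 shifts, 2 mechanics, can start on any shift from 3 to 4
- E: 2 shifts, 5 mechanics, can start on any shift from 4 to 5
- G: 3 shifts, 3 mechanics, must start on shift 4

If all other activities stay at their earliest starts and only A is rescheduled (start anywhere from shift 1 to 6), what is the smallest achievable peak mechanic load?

A@1: s1:8  s2:5  s3:4  s4:10  s5:10  s6:3 → peak 10
A@2: s1:7  s2:6  s3:4  s4:10  s5:10  s6:3 → peak 10
A@3: s1:7  s2:5  s3:5  s4:10  s5:10  s6:3 → peak 10
A@4: s1:7  s2:5  s3:4  s4:11  s5:10  s6:3 → peak 11
A@5: s1:7  s2:5  s3:4  s4:10  s5:11  s6:3 → peak 11
A@6: s1:7  s2:5  s3:4  s4:10  s5:10  s6:4 → peak 10
Best is A@1, peak 10.

10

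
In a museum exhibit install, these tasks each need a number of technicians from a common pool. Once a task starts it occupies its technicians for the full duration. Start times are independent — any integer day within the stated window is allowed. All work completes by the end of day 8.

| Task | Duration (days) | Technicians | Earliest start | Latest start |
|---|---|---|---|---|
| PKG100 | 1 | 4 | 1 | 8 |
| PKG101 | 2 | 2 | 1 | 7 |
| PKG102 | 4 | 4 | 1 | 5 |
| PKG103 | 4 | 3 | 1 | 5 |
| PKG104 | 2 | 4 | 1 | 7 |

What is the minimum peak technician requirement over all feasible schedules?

Early-start (PKG100@1, PKG101@1, PKG102@1, PKG103@1, PKG104@1) gives peak 17: d1:17  d2:13  d3:7  d4:7  d5:0  d6:0  d7:0  d8:0.
Shift PKG102→2, PKG103→3, PKG104→6.
Schedule PKG100@1, PKG101@1, PKG102@2, PKG103@3, PKG104@6: d1:6  d2:6  d3:7  d4:7  d5:7  d6:7  d7:4  d8:0 — peak 7.

7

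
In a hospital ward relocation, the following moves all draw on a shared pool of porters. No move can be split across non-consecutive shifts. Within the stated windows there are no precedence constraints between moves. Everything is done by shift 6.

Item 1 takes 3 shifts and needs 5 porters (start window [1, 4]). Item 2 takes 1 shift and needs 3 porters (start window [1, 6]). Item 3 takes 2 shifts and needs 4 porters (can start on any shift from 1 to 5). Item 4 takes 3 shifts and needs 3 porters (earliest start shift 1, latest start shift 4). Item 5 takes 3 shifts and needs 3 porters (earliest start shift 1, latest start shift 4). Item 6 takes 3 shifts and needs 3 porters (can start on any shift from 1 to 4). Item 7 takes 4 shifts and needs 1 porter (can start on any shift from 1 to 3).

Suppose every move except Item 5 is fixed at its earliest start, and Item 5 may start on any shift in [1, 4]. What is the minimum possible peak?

Item 5@1: s1:22  s2:19  s3:15  s4:1  s5:0  s6:0 → peak 22
Item 5@2: s1:19  s2:19  s3:15  s4:4  s5:0  s6:0 → peak 19
Item 5@3: s1:19  s2:16  s3:15  s4:4  s5:3  s6:0 → peak 19
Item 5@4: s1:19  s2:16  s3:12  s4:4  s5:3  s6:3 → peak 19
Best is Item 5@2, peak 19.

19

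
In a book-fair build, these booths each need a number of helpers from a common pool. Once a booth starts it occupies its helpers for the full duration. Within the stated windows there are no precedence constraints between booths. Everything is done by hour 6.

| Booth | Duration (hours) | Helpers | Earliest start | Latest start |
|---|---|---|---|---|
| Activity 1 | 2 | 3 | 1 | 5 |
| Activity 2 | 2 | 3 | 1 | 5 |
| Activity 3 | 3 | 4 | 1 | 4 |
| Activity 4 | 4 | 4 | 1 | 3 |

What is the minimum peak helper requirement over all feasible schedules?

Early-start (Activity 1@1, Activity 2@1, Activity 3@1, Activity 4@1) gives peak 14: h1:14  h2:14  h3:8  h4:4  h5:0  h6:0.
Shift Activity 3→3, Activity 4→3.
Schedule Activity 1@1, Activity 2@1, Activity 3@3, Activity 4@3: h1:6  h2:6  h3:8  h4:8  h5:8  h6:4 — peak 8.

8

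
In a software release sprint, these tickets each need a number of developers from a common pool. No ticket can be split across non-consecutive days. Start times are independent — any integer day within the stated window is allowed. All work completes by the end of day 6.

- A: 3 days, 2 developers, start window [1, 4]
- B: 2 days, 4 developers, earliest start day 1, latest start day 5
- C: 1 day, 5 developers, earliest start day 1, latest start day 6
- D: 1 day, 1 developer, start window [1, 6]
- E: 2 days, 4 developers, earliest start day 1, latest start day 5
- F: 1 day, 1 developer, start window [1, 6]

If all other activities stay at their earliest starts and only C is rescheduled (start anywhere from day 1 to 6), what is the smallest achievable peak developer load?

12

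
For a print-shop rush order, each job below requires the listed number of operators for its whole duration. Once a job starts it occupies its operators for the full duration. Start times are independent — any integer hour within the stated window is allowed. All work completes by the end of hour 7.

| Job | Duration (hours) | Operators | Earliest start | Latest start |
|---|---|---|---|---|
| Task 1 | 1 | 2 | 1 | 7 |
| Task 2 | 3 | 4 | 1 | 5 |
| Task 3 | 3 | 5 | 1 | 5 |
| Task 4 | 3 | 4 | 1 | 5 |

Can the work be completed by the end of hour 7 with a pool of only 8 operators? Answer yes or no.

yes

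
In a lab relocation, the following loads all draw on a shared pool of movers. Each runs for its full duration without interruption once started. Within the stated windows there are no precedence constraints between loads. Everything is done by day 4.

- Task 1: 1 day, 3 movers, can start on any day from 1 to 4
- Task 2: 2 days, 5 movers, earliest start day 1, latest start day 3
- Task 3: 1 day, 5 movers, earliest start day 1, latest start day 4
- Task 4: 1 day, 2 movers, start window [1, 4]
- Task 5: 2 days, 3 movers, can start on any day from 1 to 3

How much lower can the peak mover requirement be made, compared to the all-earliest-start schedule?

Early-start peak: d1:18  d2:8  d3:0  d4:0 ⇒ 18.
Leveled (Task 1@1, Task 2@1, Task 3@3, Task 4@2, Task 5@3): d1:8  d2:7  d3:8  d4:3 ⇒ 8.
Reduction 18 − 8 = 10.

10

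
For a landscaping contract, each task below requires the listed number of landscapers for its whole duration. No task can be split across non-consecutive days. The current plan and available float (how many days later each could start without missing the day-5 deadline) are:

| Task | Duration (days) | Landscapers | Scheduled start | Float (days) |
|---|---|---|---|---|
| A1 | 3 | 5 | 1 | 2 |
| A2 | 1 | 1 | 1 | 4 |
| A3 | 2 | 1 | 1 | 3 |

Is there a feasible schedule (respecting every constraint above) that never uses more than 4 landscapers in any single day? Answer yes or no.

no

The minimum achievable peak is 5; 4 < 5, so no feasible schedule stays within the cap.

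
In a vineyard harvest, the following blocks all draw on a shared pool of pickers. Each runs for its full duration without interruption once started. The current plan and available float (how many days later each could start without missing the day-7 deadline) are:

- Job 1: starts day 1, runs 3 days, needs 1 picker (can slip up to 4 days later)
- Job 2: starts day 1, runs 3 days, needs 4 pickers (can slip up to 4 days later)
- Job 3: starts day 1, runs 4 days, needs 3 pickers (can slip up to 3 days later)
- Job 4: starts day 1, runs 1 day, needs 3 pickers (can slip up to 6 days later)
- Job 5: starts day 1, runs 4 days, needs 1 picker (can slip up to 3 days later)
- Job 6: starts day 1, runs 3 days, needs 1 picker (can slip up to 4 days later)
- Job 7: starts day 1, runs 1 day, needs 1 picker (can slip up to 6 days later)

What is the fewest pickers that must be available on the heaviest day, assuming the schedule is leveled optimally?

6

Early-start (Job 1@1, Job 2@1, Job 3@1, Job 4@1, Job 5@1, Job 6@1, Job 7@1) gives peak 14: d1:14  d2:10  d3:10  d4:4  d5:0  d6:0  d7:0.
Shift Job 3→4, Job 4→7, Job 6→4, Job 7→4.
Schedule Job 1@1, Job 2@1, Job 3@4, Job 4@7, Job 5@1, Job 6@4, Job 7@4: d1:6  d2:6  d3:6  d4:6  d5:4  d6:4  d7:6 — peak 6.
Total picker-days = 38 over 7 days ⇒ peak ≥ ⌈38/7⌉ = 6, so 6 is optimal.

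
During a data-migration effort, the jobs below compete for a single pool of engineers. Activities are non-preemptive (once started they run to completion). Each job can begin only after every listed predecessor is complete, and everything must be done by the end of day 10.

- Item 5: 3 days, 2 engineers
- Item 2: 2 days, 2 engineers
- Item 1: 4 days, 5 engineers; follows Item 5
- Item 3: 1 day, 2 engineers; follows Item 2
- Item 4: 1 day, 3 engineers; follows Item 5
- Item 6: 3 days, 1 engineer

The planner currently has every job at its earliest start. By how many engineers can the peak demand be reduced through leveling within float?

3

Early-start peak: d1:5  d2:5  d3:5  d4:8  d5:5  d6:5  d7:5  d8:0  d9:0  d10:0 ⇒ 8.
Leveled (Item 5@1, Item 2@1, Item 1@4, Item 3@3, Item 4@8, Item 6@1): d1:5  d2:5  d3:5  d4:5  d5:5  d6:5  d7:5  d8:3  d9:0  d10:0 ⇒ 5.
Reduction 8 − 5 = 3.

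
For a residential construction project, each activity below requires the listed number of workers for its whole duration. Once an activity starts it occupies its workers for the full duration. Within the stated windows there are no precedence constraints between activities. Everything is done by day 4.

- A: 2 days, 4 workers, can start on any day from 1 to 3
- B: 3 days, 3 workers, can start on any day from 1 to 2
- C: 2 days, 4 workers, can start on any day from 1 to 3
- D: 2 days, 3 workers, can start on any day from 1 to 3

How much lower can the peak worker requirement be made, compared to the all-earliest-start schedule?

4

Early-start peak: d1:14  d2:14  d3:3  d4:0 ⇒ 14.
Leveled (A@1, B@1, C@3, D@1): d1:10  d2:10  d3:7  d4:4 ⇒ 10.
Reduction 14 − 10 = 4.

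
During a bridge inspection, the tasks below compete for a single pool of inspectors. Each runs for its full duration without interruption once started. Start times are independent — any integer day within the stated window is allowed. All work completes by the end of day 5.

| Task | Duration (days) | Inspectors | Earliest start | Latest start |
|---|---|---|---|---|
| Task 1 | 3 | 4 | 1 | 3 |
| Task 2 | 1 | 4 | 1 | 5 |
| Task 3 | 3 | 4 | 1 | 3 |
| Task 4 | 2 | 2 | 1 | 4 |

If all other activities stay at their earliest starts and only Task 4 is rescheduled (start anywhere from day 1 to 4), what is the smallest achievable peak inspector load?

Task 4@1: d1:14  d2:10  d3:8  d4:0  d5:0 → peak 14
Task 4@2: d1:12  d2:10  d3:10  d4:0  d5:0 → peak 12
Task 4@3: d1:12  d2:8  d3:10  d4:2  d5:0 → peak 12
Task 4@4: d1:12  d2:8  d3:8  d4:2  d5:2 → peak 12
Best is Task 4@2, peak 12.

12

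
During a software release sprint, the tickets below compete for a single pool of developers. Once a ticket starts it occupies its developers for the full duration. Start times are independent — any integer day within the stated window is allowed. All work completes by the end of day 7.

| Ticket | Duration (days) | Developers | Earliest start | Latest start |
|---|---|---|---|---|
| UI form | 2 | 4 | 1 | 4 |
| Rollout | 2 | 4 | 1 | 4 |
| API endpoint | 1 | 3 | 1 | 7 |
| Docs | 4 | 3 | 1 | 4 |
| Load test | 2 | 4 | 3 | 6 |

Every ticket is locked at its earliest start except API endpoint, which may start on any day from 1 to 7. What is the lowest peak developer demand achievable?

API endpoint@1: d1:14  d2:11  d3:7  d4:7  d5:0  d6:0  d7:0 → peak 14
API endpoint@2: d1:11  d2:14  d3:7  d4:7  d5:0  d6:0  d7:0 → peak 14
API endpoint@3: d1:11  d2:11  d3:10  d4:7  d5:0  d6:0  d7:0 → peak 11
API endpoint@4: d1:11  d2:11  d3:7  d4:10  d5:0  d6:0  d7:0 → peak 11
API endpoint@5: d1:11  d2:11  d3:7  d4:7  d5:3  d6:0  d7:0 → peak 11
API endpoint@6: d1:11  d2:11  d3:7  d4:7  d5:0  d6:3  d7:0 → peak 11
API endpoint@7: d1:11  d2:11  d3:7  d4:7  d5:0  d6:0  d7:3 → peak 11
Best is API endpoint@3, peak 11.

11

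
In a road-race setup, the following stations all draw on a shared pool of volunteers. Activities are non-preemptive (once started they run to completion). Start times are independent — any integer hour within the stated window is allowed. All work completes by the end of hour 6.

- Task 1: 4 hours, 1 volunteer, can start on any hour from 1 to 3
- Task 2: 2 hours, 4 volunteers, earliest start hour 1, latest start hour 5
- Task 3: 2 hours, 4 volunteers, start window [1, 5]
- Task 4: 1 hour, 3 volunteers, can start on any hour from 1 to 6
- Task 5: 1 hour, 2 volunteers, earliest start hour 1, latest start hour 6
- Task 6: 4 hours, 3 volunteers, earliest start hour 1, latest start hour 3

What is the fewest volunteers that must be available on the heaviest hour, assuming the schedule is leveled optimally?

Early-start (Task 1@1, Task 2@1, Task 3@1, Task 4@1, Task 5@1, Task 6@1) gives peak 17: h1:17  h2:12  h3:4  h4:4  h5:0  h6:0.
Shift Task 3→5, Task 4→3, Task 6→3.
Schedule Task 1@1, Task 2@1, Task 3@5, Task 4@3, Task 5@1, Task 6@3: h1:7  h2:5  h3:7  h4:4  h5:7  h6:7 — peak 7.
Total volunteer-hours = 37 over 6 hours ⇒ peak ≥ ⌈37/6⌉ = 7, so 7 is optimal.

7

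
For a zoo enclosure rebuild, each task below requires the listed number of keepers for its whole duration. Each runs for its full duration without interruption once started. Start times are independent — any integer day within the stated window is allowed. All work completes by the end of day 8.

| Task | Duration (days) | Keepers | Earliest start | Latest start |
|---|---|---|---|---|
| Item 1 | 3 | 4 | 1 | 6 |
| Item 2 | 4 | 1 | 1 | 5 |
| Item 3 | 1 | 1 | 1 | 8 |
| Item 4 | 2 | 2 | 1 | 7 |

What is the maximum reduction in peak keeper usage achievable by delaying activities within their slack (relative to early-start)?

4

Early-start peak: d1:8  d2:7  d3:5  d4:1  d5:0  d6:0  d7:0  d8:0 ⇒ 8.
Leveled (Item 1@1, Item 2@4, Item 3@4, Item 4@4): d1:4  d2:4  d3:4  d4:4  d5:3  d6:1  d7:1  d8:0 ⇒ 4.
Reduction 8 − 4 = 4.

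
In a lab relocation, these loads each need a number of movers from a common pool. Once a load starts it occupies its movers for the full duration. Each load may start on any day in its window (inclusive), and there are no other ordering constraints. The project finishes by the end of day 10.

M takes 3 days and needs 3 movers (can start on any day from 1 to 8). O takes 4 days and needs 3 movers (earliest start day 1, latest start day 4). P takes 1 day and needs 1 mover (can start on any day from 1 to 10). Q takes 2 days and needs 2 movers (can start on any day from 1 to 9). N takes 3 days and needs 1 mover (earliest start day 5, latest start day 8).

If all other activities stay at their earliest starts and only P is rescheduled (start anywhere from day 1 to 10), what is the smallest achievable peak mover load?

8

P@1: d1:9  d2:8  d3:6  d4:3  d5:1  d6:1  d7:1  d8:0  d9:0  d10:0 → peak 9
P@2: d1:8  d2:9  d3:6  d4:3  d5:1  d6:1  d7:1  d8:0  d9:0  d10:0 → peak 9
P@3: d1:8  d2:8  d3:7  d4:3  d5:1  d6:1  d7:1  d8:0  d9:0  d10:0 → peak 8
P@4: d1:8  d2:8  d3:6  d4:4  d5:1  d6:1  d7:1  d8:0  d9:0  d10:0 → peak 8
P@5: d1:8  d2:8  d3:6  d4:3  d5:2  d6:1  d7:1  d8:0  d9:0  d10:0 → peak 8
P@6: d1:8  d2:8  d3:6  d4:3  d5:1  d6:2  d7:1  d8:0  d9:0  d10:0 → peak 8
P@7: d1:8  d2:8  d3:6  d4:3  d5:1  d6:1  d7:2  d8:0  d9:0  d10:0 → peak 8
P@8: d1:8  d2:8  d3:6  d4:3  d5:1  d6:1  d7:1  d8:1  d9:0  d10:0 → peak 8
P@9: d1:8  d2:8  d3:6  d4:3  d5:1  d6:1  d7:1  d8:0  d9:1  d10:0 → peak 8
P@10: d1:8  d2:8  d3:6  d4:3  d5:1  d6:1  d7:1  d8:0  d9:0  d10:1 → peak 8
Best is P@3, peak 8.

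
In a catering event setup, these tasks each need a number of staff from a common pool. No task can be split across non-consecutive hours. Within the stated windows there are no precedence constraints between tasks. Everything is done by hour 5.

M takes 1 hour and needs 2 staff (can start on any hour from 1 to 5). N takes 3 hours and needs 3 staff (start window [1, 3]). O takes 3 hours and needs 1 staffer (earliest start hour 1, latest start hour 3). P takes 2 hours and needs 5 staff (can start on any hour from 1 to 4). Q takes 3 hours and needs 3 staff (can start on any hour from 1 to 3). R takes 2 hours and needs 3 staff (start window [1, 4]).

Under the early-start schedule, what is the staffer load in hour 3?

7

At early start, hour 3 has: N, O, Q.
Demand: 3 + 1 + 3 = 7.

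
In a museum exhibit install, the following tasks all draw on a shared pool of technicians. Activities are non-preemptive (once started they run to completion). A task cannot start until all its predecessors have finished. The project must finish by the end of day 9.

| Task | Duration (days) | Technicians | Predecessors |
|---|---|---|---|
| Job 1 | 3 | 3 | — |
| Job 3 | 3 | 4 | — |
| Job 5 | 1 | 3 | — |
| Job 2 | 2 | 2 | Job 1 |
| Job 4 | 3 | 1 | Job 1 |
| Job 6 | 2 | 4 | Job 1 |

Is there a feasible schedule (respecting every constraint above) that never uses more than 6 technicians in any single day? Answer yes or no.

Schedule Job 1@1, Job 3@4, Job 5@1, Job 2@4, Job 4@6, Job 6@7: d1:6  d2:3  d3:3  d4:6  d5:6  d6:5  d7:5  d8:5  d9:0 — peak 6 ≤ 6.

yes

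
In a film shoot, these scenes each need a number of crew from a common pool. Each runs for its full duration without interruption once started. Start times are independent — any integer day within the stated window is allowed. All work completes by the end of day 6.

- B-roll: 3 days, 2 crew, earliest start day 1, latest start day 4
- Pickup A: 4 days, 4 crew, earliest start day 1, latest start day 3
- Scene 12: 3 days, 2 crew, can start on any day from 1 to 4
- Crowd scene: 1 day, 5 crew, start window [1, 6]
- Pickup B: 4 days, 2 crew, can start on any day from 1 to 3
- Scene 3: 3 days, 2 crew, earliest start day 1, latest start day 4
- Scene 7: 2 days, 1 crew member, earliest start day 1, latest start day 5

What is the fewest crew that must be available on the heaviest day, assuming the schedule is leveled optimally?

10

Early-start (B-roll@1, Pickup A@1, Scene 12@1, Crowd scene@1, Pickup B@1, Scene 3@1, Scene 7@1) gives peak 18: d1:18  d2:13  d3:12  d4:6  d5:0  d6:0.
Shift Crowd scene→5, Scene 3→4, Scene 7→4.
Schedule B-roll@1, Pickup A@1, Scene 12@1, Crowd scene@5, Pickup B@1, Scene 3@4, Scene 7@4: d1:10  d2:10  d3:10  d4:9  d5:8  d6:2 — peak 10.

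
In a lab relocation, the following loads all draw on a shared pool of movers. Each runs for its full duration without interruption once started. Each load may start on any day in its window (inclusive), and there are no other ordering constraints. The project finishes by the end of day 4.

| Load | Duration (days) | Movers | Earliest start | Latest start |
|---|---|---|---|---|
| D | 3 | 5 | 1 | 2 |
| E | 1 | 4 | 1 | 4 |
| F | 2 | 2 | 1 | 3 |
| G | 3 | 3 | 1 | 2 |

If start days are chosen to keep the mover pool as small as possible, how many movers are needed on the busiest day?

Early-start (D@1, E@1, F@1, G@1) gives peak 14: d1:14  d2:10  d3:8  d4:0.
Shift F→2, G→2.
Schedule D@1, E@1, F@2, G@2: d1:9  d2:10  d3:10  d4:3 — peak 10.

10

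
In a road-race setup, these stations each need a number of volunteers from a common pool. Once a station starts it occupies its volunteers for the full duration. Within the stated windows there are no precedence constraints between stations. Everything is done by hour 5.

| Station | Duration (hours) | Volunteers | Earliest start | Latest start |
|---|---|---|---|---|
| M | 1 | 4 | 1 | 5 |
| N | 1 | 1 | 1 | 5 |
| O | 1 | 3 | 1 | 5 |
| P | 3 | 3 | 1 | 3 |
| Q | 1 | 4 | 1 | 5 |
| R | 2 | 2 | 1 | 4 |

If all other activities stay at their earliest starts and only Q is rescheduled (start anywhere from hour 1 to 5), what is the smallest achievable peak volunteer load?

13

Q@1: h1:17  h2:5  h3:3  h4:0  h5:0 → peak 17
Q@2: h1:13  h2:9  h3:3  h4:0  h5:0 → peak 13
Q@3: h1:13  h2:5  h3:7  h4:0  h5:0 → peak 13
Q@4: h1:13  h2:5  h3:3  h4:4  h5:0 → peak 13
Q@5: h1:13  h2:5  h3:3  h4:0  h5:4 → peak 13
Best is Q@2, peak 13.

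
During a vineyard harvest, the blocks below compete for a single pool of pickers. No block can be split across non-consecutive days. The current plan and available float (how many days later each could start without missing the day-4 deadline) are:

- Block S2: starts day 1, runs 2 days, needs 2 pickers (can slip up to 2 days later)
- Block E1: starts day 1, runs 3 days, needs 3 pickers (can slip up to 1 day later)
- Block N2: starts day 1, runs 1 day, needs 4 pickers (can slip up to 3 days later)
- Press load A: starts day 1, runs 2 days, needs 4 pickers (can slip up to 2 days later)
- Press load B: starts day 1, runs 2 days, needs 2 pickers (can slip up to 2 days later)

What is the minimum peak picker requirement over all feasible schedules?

8

Early-start (Block S2@1, Block E1@1, Block N2@1, Press load A@1, Press load B@1) gives peak 15: d1:15  d2:11  d3:3  d4:0.
Shift Block N2→4, Press load A→3.
Schedule Block S2@1, Block E1@1, Block N2@4, Press load A@3, Press load B@1: d1:7  d2:7  d3:7  d4:8 — peak 8.
Total picker-days = 29 over 4 days ⇒ peak ≥ ⌈29/4⌉ = 8, so 8 is optimal.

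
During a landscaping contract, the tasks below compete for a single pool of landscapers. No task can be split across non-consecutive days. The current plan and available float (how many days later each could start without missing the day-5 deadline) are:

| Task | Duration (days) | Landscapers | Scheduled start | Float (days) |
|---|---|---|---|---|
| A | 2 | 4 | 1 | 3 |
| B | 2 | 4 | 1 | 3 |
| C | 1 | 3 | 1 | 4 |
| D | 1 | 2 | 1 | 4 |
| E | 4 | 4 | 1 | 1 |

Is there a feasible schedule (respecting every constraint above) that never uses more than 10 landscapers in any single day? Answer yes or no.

yes

Schedule A@1, B@3, C@1, D@5, E@2: d1:7  d2:8  d3:8  d4:8  d5:6 — peak 8 ≤ 10.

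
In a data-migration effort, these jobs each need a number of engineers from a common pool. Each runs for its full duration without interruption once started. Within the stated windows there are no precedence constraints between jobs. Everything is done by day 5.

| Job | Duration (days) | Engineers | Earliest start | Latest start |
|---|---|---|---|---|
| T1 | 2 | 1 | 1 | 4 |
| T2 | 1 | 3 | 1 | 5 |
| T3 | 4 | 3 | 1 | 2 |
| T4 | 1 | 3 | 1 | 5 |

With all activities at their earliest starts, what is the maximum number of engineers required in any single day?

Early-start schedule: T1@1, T2@1, T3@1, T4@1.
Load per day: day 1: 10, day 2: 4, day 3: 3, day 4: 3, day 5: 0.
Peak is 10.

10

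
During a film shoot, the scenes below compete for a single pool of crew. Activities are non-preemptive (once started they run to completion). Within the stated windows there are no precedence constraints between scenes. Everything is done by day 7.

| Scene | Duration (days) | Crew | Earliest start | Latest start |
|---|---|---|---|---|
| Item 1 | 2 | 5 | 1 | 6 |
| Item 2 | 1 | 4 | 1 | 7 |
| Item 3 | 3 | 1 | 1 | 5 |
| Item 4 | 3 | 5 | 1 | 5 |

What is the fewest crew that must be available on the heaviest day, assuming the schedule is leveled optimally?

6

Early-start (Item 1@1, Item 2@1, Item 3@1, Item 4@1) gives peak 15: d1:15  d2:11  d3:6  d4:0  d5:0  d6:0  d7:0.
Shift Item 2→3, Item 4→4.
Schedule Item 1@1, Item 2@3, Item 3@1, Item 4@4: d1:6  d2:6  d3:5  d4:5  d5:5  d6:5  d7:0 — peak 6.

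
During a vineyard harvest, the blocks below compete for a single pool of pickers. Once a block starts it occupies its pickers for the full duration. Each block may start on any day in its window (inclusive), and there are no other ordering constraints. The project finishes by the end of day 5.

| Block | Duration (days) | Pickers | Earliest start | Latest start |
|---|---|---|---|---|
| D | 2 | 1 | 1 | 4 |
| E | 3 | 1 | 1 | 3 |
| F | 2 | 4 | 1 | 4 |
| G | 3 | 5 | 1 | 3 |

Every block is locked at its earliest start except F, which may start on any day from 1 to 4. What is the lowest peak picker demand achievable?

F@1: d1:11  d2:11  d3:6  d4:0  d5:0 → peak 11
F@2: d1:7  d2:11  d3:10  d4:0  d5:0 → peak 11
F@3: d1:7  d2:7  d3:10  d4:4  d5:0 → peak 10
F@4: d1:7  d2:7  d3:6  d4:4  d5:4 → peak 7
Best is F@4, peak 7.

7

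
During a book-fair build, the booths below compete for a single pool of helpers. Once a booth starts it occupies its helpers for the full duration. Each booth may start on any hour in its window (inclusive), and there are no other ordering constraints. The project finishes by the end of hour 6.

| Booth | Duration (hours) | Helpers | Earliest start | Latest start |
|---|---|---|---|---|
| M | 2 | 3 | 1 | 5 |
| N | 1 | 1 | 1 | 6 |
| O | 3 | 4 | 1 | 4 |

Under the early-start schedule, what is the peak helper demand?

Early-start schedule: M@1, N@1, O@1.
Load per hour: hour 1: 8, hour 2: 7, hour 3: 4, hour 4: 0, hour 5: 0, hour 6: 0.
Peak is 8.

8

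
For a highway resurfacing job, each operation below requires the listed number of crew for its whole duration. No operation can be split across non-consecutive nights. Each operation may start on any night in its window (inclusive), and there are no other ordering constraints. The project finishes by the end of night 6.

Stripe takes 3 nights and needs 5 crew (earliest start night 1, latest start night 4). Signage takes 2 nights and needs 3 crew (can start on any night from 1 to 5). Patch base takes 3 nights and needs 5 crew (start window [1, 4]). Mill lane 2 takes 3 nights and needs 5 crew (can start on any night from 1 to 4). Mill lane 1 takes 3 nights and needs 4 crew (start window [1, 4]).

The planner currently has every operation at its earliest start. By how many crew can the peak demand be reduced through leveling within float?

Early-start peak: n1:22  n2:22  n3:19  n4:0  n5:0  n6:0 ⇒ 22.
Leveled (Stripe@1, Signage@1, Patch base@4, Mill lane 2@4, Mill lane 1@1): n1:12  n2:12  n3:9  n4:10  n5:10  n6:10 ⇒ 12.
Reduction 22 − 12 = 10.

10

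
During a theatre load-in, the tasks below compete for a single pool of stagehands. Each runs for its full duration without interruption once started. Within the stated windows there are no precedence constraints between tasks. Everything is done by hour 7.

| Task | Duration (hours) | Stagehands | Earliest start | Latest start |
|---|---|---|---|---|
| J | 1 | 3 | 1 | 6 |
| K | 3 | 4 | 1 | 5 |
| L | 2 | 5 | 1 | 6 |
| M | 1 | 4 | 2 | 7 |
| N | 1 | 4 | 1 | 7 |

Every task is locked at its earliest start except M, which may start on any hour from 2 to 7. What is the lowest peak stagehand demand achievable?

M@2: h1:16  h2:13  h3:4  h4:0  h5:0  h6:0  h7:0 → peak 16
M@3: h1:16  h2:9  h3:8  h4:0  h5:0  h6:0  h7:0 → peak 16
M@4: h1:16  h2:9  h3:4  h4:4  h5:0  h6:0  h7:0 → peak 16
M@5: h1:16  h2:9  h3:4  h4:0  h5:4  h6:0  h7:0 → peak 16
M@6: h1:16  h2:9  h3:4  h4:0  h5:0  h6:4  h7:0 → peak 16
M@7: h1:16  h2:9  h3:4  h4:0  h5:0  h6:0  h7:4 → peak 16
Best is M@2, peak 16.

16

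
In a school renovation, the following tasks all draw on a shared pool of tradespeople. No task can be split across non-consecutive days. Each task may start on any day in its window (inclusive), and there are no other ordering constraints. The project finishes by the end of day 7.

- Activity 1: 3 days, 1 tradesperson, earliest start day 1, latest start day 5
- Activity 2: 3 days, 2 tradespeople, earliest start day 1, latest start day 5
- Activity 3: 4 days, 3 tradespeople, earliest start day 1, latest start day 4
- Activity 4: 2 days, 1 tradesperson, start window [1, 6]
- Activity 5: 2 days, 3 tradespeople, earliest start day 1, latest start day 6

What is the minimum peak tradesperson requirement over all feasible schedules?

Early-start (Activity 1@1, Activity 2@1, Activity 3@1, Activity 4@1, Activity 5@1) gives peak 10: d1:10  d2:10  d3:6  d4:3  d5:0  d6:0  d7:0.
Shift Activity 2→3, Activity 3→4.
Schedule Activity 1@1, Activity 2@3, Activity 3@4, Activity 4@1, Activity 5@1: d1:5  d2:5  d3:3  d4:5  d5:5  d6:3  d7:3 — peak 5.
Total tradesperson-days = 29 over 7 days ⇒ peak ≥ ⌈29/7⌉ = 5, so 5 is optimal.

5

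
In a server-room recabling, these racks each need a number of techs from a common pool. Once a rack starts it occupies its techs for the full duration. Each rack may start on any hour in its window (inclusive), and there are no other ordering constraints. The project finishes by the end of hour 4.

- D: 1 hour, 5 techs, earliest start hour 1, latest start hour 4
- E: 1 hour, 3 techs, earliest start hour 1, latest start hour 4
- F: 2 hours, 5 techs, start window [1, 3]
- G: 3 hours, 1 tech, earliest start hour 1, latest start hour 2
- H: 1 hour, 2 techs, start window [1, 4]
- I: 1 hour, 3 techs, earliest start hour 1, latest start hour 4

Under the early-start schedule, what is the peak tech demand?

Early-start schedule: D@1, E@1, F@1, G@1, H@1, I@1.
Load per hour: hour 1: 19, hour 2: 6, hour 3: 1, hour 4: 0.
Peak is 19.

19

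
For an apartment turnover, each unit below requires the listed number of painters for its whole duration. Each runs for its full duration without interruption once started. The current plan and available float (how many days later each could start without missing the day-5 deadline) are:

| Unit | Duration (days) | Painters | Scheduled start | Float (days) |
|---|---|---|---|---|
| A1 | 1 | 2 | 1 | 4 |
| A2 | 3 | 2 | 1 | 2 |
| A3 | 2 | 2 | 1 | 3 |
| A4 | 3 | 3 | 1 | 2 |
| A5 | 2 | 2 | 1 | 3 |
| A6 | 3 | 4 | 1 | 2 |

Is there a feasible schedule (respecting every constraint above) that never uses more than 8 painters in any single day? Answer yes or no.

no

The minimum achievable peak is 9; 8 < 9, so no feasible schedule stays within the cap.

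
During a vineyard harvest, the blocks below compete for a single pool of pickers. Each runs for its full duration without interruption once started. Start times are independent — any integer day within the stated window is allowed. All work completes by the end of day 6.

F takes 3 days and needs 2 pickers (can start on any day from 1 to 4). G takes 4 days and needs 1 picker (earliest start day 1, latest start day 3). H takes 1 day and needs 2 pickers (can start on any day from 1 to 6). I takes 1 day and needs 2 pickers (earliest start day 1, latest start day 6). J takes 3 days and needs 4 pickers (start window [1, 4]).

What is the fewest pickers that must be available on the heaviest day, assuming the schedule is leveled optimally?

Early-start (F@1, G@1, H@1, I@1, J@1) gives peak 11: d1:11  d2:7  d3:7  d4:1  d5:0  d6:0.
Shift I→2, J→4.
Schedule F@1, G@1, H@1, I@2, J@4: d1:5  d2:5  d3:3  d4:5  d5:4  d6:4 — peak 5.
Total picker-days = 26 over 6 days ⇒ peak ≥ ⌈26/6⌉ = 5, so 5 is optimal.

5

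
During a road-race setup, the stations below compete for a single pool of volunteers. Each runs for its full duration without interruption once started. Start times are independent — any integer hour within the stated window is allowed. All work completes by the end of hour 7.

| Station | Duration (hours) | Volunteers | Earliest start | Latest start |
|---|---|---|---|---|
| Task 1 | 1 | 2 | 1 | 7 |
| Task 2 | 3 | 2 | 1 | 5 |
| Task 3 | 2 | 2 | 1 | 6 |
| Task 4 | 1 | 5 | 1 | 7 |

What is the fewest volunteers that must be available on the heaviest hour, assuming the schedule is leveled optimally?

Early-start (Task 1@1, Task 2@1, Task 3@1, Task 4@1) gives peak 11: h1:11  h2:4  h3:2  h4:0  h5:0  h6:0  h7:0.
Shift Task 3→2, Task 4→4.
Schedule Task 1@1, Task 2@1, Task 3@2, Task 4@4: h1:4  h2:4  h3:4  h4:5  h5:0  h6:0  h7:0 — peak 5.

5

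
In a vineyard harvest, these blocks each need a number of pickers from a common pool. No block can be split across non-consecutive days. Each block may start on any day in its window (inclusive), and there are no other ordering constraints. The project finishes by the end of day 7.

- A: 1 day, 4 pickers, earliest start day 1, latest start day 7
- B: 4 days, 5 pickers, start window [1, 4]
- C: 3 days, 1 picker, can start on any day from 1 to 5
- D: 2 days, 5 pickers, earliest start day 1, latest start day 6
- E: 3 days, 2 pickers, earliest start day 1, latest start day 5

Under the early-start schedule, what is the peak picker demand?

Early-start schedule: A@1, B@1, C@1, D@1, E@1.
Load per day: day 1: 17, day 2: 13, day 3: 8, day 4: 5, day 5: 0, day 6: 0, day 7: 0.
Peak is 17.

17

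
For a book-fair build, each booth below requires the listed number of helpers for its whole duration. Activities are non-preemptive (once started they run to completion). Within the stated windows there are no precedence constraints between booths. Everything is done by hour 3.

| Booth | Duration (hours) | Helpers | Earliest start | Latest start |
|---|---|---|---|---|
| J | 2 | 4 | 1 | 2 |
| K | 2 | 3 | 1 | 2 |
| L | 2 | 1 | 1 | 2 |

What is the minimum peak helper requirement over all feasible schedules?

8

Schedule J@1, K@1, L@1: h1:8  h2:8  h3:0 — peak 8.
No arrangement of the 8 feasible schedules does better.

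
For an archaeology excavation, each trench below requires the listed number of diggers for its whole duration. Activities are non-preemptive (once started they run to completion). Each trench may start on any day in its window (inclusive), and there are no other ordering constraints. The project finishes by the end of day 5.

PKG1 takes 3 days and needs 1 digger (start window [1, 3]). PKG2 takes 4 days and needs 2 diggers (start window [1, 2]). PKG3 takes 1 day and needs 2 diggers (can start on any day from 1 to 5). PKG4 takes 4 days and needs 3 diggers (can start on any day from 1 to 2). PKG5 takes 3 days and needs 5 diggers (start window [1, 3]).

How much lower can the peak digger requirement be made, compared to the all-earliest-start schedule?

2

Early-start peak: d1:13  d2:11  d3:11  d4:5  d5:0 ⇒ 13.
Leveled (PKG1@1, PKG2@1, PKG3@1, PKG4@1, PKG5@2): d1:8  d2:11  d3:11  d4:10  d5:0 ⇒ 11.
Reduction 13 − 11 = 2.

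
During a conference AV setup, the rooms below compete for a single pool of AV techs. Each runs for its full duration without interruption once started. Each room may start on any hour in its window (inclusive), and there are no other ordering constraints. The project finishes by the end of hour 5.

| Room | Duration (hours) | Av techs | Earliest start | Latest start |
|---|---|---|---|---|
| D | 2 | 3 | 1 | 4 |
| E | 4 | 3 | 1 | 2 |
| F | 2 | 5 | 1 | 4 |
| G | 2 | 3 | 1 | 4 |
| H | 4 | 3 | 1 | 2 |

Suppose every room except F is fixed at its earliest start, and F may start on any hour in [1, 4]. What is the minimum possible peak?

12

F@1: h1:17  h2:17  h3:6  h4:6  h5:0 → peak 17
F@2: h1:12  h2:17  h3:11  h4:6  h5:0 → peak 17
F@3: h1:12  h2:12  h3:11  h4:11  h5:0 → peak 12
F@4: h1:12  h2:12  h3:6  h4:11  h5:5 → peak 12
Best is F@3, peak 12.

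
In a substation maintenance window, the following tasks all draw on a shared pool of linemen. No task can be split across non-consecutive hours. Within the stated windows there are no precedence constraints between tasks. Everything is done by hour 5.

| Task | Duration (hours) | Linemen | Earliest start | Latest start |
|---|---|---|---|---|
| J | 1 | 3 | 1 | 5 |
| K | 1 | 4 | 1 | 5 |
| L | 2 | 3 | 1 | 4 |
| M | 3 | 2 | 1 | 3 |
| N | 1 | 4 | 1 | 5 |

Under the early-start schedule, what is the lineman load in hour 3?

2

At early start, hour 3 has: M.
Demand: 2 = 2.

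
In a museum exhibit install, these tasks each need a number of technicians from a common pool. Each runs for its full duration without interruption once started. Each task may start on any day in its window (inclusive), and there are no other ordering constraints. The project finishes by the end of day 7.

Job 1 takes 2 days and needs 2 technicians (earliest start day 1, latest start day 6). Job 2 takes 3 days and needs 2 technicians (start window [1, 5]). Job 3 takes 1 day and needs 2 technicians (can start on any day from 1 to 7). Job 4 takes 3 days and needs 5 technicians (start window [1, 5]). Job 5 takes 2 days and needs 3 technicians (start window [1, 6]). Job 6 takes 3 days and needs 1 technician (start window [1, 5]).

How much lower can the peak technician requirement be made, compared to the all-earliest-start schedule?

Early-start peak: d1:15  d2:13  d3:8  d4:0  d5:0  d6:0  d7:0 ⇒ 15.
Leveled (Job 1@1, Job 2@1, Job 3@1, Job 4@5, Job 5@3, Job 6@2): d1:6  d2:5  d3:6  d4:4  d5:5  d6:5  d7:5 ⇒ 6.
Reduction 15 − 6 = 9.

9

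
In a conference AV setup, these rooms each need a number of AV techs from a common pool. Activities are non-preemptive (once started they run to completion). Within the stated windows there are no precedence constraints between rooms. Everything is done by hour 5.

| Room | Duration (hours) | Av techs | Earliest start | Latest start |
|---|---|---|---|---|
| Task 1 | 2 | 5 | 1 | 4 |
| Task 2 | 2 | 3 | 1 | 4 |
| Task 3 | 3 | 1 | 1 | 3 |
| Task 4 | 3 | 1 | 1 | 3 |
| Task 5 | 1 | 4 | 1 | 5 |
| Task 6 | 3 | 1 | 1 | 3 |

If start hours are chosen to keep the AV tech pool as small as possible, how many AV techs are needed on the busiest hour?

Early-start (Task 1@1, Task 2@1, Task 3@1, Task 4@1, Task 5@1, Task 6@1) gives peak 15: h1:15  h2:11  h3:3  h4:0  h5:0.
Shift Task 2→3, Task 4→3, Task 5→5, Task 6→3.
Schedule Task 1@1, Task 2@3, Task 3@1, Task 4@3, Task 5@5, Task 6@3: h1:6  h2:6  h3:6  h4:5  h5:6 — peak 6.
Total AV tech-hours = 29 over 5 hours ⇒ peak ≥ ⌈29/5⌉ = 6, so 6 is optimal.

6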